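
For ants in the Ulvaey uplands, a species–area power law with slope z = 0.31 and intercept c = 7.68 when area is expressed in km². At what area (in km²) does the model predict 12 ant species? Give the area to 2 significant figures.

4.2 km²

12 = 7.68 × A^0.31  ⇒  A^0.31 = 12/7.68 = 1.562
ln A = ln(1.562) / 0.31 = 0.4463 / 0.31 = 1.4396
A = e^1.4396 ≈ 4.219 km²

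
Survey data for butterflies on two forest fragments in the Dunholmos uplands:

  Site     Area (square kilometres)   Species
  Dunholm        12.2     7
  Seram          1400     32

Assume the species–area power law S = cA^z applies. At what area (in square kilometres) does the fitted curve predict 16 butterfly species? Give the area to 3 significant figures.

161 square kilometres

z = ln(32/7) / ln(1400/12.2) = 1.5198 / 4.7428 = 0.3204
c = 7 / 12.2^0.3204 = 7 / 2.229 = 3.14
A = (16/3.14)^(1/0.3204) ⇒ ln A = ln(5.095)/0.3204 = 5.0812
A = e^5.0812 ≈ 161 square kilometres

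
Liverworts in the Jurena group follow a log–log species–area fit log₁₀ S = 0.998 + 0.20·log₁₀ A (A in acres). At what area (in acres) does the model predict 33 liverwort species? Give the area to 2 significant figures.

400 acres

33 = 9.954 × A^0.2  ⇒  A^0.2 = 33/9.954 = 3.315
ln A = ln(3.315) / 0.2 = 1.1985 / 0.2 = 5.9926
A = e^5.9926 ≈ 400.5 acres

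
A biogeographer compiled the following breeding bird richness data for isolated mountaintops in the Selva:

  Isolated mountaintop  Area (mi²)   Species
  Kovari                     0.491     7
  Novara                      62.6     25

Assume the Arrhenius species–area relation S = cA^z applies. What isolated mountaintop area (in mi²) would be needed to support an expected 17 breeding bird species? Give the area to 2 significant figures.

14 mi²

z = ln(25/7) / ln(62.6/0.491) = 1.2730 / 4.8481 = 0.2626
c = 7 / 0.491^0.2626 = 7 / 0.8296 = 8.437
A = (17/8.437)^(1/0.2626) ⇒ ln A = ln(2.015)/0.2626 = 2.6680
A = e^2.6680 ≈ 14.41 mi²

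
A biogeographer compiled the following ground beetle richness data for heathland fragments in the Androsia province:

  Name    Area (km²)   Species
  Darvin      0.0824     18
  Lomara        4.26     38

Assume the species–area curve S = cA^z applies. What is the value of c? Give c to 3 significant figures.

28.9

z = ln(S₂/S₁) / ln(A₂/A₁) = ln(38/18) / ln(4.26/0.0824) = 0.7472 / 3.9454 = 0.1894
c = S₁ / A₁^z = 18 / 0.0824^0.1894 = 18 / 0.6233 = 28.88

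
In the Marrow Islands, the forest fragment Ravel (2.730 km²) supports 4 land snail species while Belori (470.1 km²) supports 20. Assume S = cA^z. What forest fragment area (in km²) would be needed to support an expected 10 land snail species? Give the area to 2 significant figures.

z = ln(20/4) / ln(470.1/2.73) = 1.6094 / 5.1486 = 0.3126
c = 4 / 2.73^0.3126 = 4 / 1.369 = 2.922
A = (10/2.922)^(1/0.3126) ⇒ ln A = ln(3.422)/0.3126 = 3.9355
A = e^3.9355 ≈ 51.19 km²

51 km²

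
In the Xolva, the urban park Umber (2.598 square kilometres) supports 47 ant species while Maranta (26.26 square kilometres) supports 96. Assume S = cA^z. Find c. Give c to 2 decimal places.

35.00

z = ln(S₂/S₁) / ln(A₂/A₁) = ln(96/47) / ln(26.26/2.598) = 0.7142 / 2.3133 = 0.3087
c = S₁ / A₁^z = 47 / 2.598^0.3087 = 47 / 1.343 = 35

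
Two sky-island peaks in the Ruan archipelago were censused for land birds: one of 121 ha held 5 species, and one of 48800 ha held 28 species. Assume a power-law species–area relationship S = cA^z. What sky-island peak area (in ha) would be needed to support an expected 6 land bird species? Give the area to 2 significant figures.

230 ha

z = ln(28/5) / ln(48800/121) = 1.7228 / 5.9997 = 0.2871
c = 5 / 121^0.2871 = 5 / 3.963 = 1.262
A = (6/1.262)^(1/0.2871) ⇒ ln A = ln(4.756)/0.2871 = 5.4307
A = e^5.4307 ≈ 228.3 ha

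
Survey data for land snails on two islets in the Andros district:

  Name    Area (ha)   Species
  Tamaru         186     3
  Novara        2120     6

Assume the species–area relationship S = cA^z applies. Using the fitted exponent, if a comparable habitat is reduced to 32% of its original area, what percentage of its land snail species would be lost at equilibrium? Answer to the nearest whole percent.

28%

z = ln(6/3) / ln(2120/186) = 0.6931 / 2.4334 = 0.2848
S_new/S_old = (A_new/A_old)^z = 0.32^0.2848 = exp(0.2848 × -1.1394) = 0.7228
Fraction lost = 1 − 0.7228 = 0.2772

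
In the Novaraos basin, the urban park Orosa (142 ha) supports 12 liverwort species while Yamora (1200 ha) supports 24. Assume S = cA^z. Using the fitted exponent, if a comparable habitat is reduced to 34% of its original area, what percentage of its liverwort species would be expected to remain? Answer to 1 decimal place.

70.4%

z = ln(24/12) / ln(1200/142) = 0.6931 / 2.1342 = 0.3248
S_new/S_old = (A_new/A_old)^z = 0.34^0.3248 = exp(0.3248 × -1.0788) = 0.7044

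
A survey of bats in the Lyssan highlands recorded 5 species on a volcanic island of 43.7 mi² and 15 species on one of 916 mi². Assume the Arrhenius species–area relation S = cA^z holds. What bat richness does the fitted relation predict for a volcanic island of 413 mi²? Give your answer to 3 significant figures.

z = ln(15/5) / ln(916/43.7) = 1.0986 / 3.0427 = 0.3611
c = 5 / 43.7^0.3611 = 5 / 3.911 = 1.278
S₃ = 1.278 × 413^0.3611 = 1.278 × 8.801 ≈ 11.25

11.3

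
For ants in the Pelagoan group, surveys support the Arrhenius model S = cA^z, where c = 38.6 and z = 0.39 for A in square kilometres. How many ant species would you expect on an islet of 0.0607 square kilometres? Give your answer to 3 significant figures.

12.9

S = 38.6 × 0.0607^0.39
ln S = ln 38.6 + 0.39 × ln 0.0607 = 3.6533 + 0.39 × -2.8018 = 2.5605
S = e^2.5605 ≈ 12.94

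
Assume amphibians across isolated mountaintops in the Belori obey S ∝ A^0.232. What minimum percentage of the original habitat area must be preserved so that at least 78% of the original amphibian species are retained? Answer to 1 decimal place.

34.3%

Need (A_new/A_old)^0.232 = 0.78, so A_new/A_old = 0.78^(1/0.232) = 0.78^4.31
ln(A_new/A_old) = ln 0.78 / 0.232 = -0.2485 / 0.232 = -1.0710
A_new/A_old = e^-1.0710 ≈ 0.3427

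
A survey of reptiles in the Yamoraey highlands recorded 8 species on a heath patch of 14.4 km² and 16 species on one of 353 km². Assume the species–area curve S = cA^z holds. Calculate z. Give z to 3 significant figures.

0.217

Taking logs: ln S = ln c + z ln A, so z = (ln S₂ − ln S₁)/(ln A₂ − ln A₁).
z = ln(16/8) / ln(353/14.4) = ln(2) / ln(24.51) = 0.6931 / 3.1992 = 0.2167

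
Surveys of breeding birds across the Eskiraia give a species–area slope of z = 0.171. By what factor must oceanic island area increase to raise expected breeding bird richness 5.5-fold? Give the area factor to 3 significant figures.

(A₂/A₁)^0.171 = 5.5, so A₂/A₁ = 5.5^(1/0.171) = 5.5^5.848
ln(A₂/A₁) = ln 5.5 / 0.171 = 1.7047 / 0.171 = 9.9693
A₂/A₁ = e^9.9693 ≈ 21360

21400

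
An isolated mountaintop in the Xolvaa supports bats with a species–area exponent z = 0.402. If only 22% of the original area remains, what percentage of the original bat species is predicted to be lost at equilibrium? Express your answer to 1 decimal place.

S_new/S_old = (A_new/A_old)^z = 0.22^0.402
= exp(0.402 × ln 0.22) = exp(0.402 × -1.5141) = exp(-0.6087) ≈ 0.5441
Fraction lost = 1 − 0.5441 = 0.4559

45.6%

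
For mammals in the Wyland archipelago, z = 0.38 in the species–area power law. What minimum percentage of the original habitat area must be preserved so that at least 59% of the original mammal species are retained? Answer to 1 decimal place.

Need (A_new/A_old)^0.38 = 0.59, so A_new/A_old = 0.59^(1/0.38) = 0.59^2.632
ln(A_new/A_old) = ln 0.59 / 0.38 = -0.5276 / 0.38 = -1.3885
A_new/A_old = e^-1.3885 ≈ 0.2494

24.9%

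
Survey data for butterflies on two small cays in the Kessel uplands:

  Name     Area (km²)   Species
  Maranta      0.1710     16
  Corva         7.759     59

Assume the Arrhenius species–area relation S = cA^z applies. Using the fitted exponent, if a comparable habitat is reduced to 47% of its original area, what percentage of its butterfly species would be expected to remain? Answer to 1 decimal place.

77.2%

z = ln(59/16) / ln(7.759/0.171) = 1.3049 / 3.8149 = 0.3421
S_new/S_old = (A_new/A_old)^z = 0.47^0.3421 = exp(0.3421 × -0.7550) = 0.7724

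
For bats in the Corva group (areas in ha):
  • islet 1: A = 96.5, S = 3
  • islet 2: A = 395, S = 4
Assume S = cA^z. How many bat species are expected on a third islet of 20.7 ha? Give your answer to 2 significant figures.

2.2

z = ln(4/3) / ln(395/96.5) = 0.2877 / 1.4093 = 0.2041
c = 3 / 96.5^0.2041 = 3 / 2.542 = 1.18
S₃ = 1.18 × 20.7^0.2041 = 1.18 × 1.856 ≈ 2.191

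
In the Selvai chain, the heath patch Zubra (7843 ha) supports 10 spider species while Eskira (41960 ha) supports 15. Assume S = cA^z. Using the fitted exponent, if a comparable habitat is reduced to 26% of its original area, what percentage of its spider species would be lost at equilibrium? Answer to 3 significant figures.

z = ln(15/10) / ln(41960/7843) = 0.4055 / 1.6771 = 0.2418
S_new/S_old = (A_new/A_old)^z = 0.26^0.2418 = exp(0.2418 × -1.3471) = 0.722
Fraction lost = 1 − 0.722 = 0.278

27.8%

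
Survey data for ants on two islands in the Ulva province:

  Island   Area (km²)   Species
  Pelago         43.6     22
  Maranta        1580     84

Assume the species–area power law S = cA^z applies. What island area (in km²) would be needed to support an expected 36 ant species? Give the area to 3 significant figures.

z = ln(84/22) / ln(1580/43.6) = 1.3398 / 3.5901 = 0.3732
c = 22 / 43.6^0.3732 = 22 / 4.091 = 5.378
A = (36/5.378)^(1/0.3732) ⇒ ln A = ln(6.694)/0.3732 = 5.0947
A = e^5.0947 ≈ 163.2 km²

163 km²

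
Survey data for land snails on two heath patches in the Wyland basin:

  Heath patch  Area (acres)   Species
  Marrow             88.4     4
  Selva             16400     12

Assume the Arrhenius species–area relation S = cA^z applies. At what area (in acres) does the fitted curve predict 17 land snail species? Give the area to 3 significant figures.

85900 acres

z = ln(12/4) / ln(16400/88.4) = 1.0986 / 5.2232 = 0.2103
c = 4 / 88.4^0.2103 = 4 / 2.567 = 1.558
A = (17/1.558)^(1/0.2103) ⇒ ln A = ln(10.91)/0.2103 = 11.3610
A = e^11.3610 ≈ 85905 acres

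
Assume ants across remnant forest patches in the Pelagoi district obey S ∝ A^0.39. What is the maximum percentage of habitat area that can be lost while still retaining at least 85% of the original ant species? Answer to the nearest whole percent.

Need (A_new/A_old)^0.39 = 0.85, so A_new/A_old = 0.85^(1/0.39) = 0.85^2.564
ln(A_new/A_old) = ln 0.85 / 0.39 = -0.1625 / 0.39 = -0.4167
A_new/A_old = e^-0.4167 ≈ 0.6592
Fraction that can be lost = 1 − 0.6592 = 0.3408

34%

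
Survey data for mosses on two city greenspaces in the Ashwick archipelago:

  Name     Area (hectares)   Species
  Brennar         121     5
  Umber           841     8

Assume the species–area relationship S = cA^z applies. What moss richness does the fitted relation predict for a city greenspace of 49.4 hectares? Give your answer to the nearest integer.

z = ln(8/5) / ln(841/121) = 0.4700 / 1.9388 = 0.2424
c = 5 / 121^0.2424 = 5 / 3.198 = 1.563
S₃ = 1.563 × 49.4^0.2424 = 1.563 × 2.574 ≈ 4.024

4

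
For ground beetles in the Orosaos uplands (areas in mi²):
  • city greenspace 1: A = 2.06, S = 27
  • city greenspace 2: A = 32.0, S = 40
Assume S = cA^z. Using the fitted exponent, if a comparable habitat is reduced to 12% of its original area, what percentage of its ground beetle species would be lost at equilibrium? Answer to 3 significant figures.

z = ln(40/27) / ln(32/2.06) = 0.3930 / 2.7430 = 0.1433
S_new/S_old = (A_new/A_old)^z = 0.12^0.1433 = exp(0.1433 × -2.1203) = 0.738
Fraction lost = 1 − 0.738 = 0.262

26.2%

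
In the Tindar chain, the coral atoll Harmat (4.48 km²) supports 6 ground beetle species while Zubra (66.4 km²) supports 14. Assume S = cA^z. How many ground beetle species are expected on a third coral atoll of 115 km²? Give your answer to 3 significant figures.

z = ln(14/6) / ln(66.4/4.48) = 0.8473 / 2.6961 = 0.3143
c = 6 / 4.48^0.3143 = 6 / 1.602 = 3.745
S₃ = 3.745 × 115^0.3143 = 3.745 × 4.442 ≈ 16.64

16.6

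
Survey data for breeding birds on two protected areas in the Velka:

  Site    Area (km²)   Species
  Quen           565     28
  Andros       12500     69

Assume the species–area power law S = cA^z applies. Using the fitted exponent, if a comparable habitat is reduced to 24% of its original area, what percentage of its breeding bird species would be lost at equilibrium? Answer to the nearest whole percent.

34%

z = ln(69/28) / ln(12500/565) = 0.9019 / 3.0967 = 0.2913
S_new/S_old = (A_new/A_old)^z = 0.24^0.2913 = exp(0.2913 × -1.4271) = 0.6599
Fraction lost = 1 − 0.6599 = 0.3401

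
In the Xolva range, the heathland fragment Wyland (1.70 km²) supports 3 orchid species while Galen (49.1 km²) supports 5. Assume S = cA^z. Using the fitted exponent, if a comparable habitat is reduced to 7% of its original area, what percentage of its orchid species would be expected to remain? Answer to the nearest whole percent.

67%

z = ln(5/3) / ln(49.1/1.7) = 0.5108 / 3.3632 = 0.1519
S_new/S_old = (A_new/A_old)^z = 0.07^0.1519 = exp(0.1519 × -2.6593) = 0.6677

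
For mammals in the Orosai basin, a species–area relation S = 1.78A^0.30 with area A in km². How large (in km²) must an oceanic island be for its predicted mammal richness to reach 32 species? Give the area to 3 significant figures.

15200 km²

32 = 1.78 × A^0.3  ⇒  A^0.3 = 32/1.78 = 17.98
ln A = ln(17.98) / 0.3 = 2.8891 / 0.3 = 9.6304
A = e^9.6304 ≈ 15221 km²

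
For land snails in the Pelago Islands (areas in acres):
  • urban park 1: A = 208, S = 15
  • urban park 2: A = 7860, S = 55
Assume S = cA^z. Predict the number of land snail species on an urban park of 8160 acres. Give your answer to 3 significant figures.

55.7

z = ln(55/15) / ln(7860/208) = 1.2993 / 3.6320 = 0.3577
c = 15 / 208^0.3577 = 15 / 6.749 = 2.223
S₃ = 2.223 × 8160^0.3577 = 2.223 × 25.08 ≈ 55.74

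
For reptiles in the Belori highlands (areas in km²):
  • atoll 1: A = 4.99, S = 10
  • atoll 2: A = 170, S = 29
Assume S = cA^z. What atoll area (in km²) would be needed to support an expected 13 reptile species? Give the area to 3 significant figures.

z = ln(29/10) / ln(170/4.99) = 1.0647 / 3.5284 = 0.3018
c = 10 / 4.99^0.3018 = 10 / 1.624 = 6.157
A = (13/6.157)^(1/0.3018) ⇒ ln A = ln(2.112)/0.3018 = 2.4769
A = e^2.4769 ≈ 11.9 km²

11.9 km²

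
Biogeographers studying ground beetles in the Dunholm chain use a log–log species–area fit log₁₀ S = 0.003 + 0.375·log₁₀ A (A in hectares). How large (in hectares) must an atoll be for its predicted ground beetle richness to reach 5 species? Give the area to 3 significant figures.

5 = 1.007 × A^0.375  ⇒  A^0.375 = 5/1.007 = 4.966
ln A = ln(4.966) / 0.375 = 1.6025 / 0.375 = 4.2734
A = e^4.2734 ≈ 71.77 hectares

71.8 hectares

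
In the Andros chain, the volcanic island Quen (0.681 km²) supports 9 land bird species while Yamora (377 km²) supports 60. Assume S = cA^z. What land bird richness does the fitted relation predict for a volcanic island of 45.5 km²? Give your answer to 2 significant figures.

32

z = ln(60/9) / ln(377/0.681) = 1.8971 / 6.3164 = 0.3003
c = 9 / 0.681^0.3003 = 9 / 0.891 = 10.1
S₃ = 10.1 × 45.5^0.3003 = 10.1 × 3.148 ≈ 31.79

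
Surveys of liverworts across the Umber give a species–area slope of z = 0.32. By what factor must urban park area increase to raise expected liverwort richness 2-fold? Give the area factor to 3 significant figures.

(A₂/A₁)^0.32 = 2, so A₂/A₁ = 2^(1/0.32) = 2^3.125
ln(A₂/A₁) = ln 2 / 0.32 = 0.6931 / 0.32 = 2.1661
A₂/A₁ = e^2.1661 ≈ 8.724

8.72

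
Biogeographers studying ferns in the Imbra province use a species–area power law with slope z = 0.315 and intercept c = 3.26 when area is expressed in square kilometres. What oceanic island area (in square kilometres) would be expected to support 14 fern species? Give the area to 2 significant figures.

14 = 3.26 × A^0.315  ⇒  A^0.315 = 14/3.26 = 4.294
ln A = ln(4.294) / 0.315 = 1.4573 / 0.315 = 4.6264
A = e^4.6264 ≈ 102.2 square kilometres

100 square kilometres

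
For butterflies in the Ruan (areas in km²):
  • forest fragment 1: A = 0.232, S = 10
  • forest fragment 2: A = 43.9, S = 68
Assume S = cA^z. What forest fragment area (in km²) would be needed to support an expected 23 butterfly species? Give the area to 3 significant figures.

z = ln(68/10) / ln(43.9/0.232) = 1.9169 / 5.2429 = 0.3656
c = 10 / 0.232^0.3656 = 10 / 0.5862 = 17.06
A = (23/17.06)^(1/0.3656) ⇒ ln A = ln(1.348)/0.3656 = 0.8171
A = e^0.8171 ≈ 2.264 km²

2.26 km²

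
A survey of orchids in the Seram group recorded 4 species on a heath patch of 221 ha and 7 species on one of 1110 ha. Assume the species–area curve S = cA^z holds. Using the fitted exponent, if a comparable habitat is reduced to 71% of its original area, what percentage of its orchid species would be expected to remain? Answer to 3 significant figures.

z = ln(7/4) / ln(1110/221) = 0.5596 / 1.6140 = 0.3467
S_new/S_old = (A_new/A_old)^z = 0.71^0.3467 = exp(0.3467 × -0.3425) = 0.888

88.8%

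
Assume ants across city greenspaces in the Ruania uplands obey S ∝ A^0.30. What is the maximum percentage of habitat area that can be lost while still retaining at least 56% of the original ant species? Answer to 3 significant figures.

Need (A_new/A_old)^0.3 = 0.56, so A_new/A_old = 0.56^(1/0.3) = 0.56^3.333
ln(A_new/A_old) = ln 0.56 / 0.3 = -0.5798 / 0.3 = -1.9327
A_new/A_old = e^-1.9327 ≈ 0.1448
Fraction that can be lost = 1 − 0.1448 = 0.8552

85.5%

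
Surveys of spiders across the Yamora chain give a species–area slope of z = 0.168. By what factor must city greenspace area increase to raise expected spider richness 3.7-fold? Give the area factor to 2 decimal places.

2410.76

(A₂/A₁)^0.168 = 3.7, so A₂/A₁ = 3.7^(1/0.168) = 3.7^5.952
ln(A₂/A₁) = ln 3.7 / 0.168 = 1.3083 / 0.168 = 7.7877
A₂/A₁ = e^7.7877 ≈ 2411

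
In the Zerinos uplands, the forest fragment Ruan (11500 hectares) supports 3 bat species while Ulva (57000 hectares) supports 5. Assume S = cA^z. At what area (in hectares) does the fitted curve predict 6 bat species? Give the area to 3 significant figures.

101000 hectares

z = ln(5/3) / ln(57000/11500) = 0.5108 / 1.6007 = 0.3191
c = 3 / 11500^0.3191 = 3 / 19.76 = 0.1518
A = (6/0.1518)^(1/0.3191) ⇒ ln A = ln(39.53)/0.3191 = 11.5221
A = e^11.5221 ≈ 100924 hectares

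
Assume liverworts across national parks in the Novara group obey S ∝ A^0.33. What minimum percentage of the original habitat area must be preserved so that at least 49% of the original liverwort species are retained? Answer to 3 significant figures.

Need (A_new/A_old)^0.33 = 0.49, so A_new/A_old = 0.49^(1/0.33) = 0.49^3.03
ln(A_new/A_old) = ln 0.49 / 0.33 = -0.7133 / 0.33 = -2.1617
A_new/A_old = e^-2.1617 ≈ 0.1151

11.5%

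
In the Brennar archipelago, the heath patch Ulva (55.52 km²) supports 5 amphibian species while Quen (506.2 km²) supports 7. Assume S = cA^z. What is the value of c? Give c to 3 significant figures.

z = ln(S₂/S₁) / ln(A₂/A₁) = ln(7/5) / ln(506.2/55.52) = 0.3365 / 2.2102 = 0.1522
c = S₁ / A₁^z = 5 / 55.52^0.1522 = 5 / 1.843 = 2.713

2.71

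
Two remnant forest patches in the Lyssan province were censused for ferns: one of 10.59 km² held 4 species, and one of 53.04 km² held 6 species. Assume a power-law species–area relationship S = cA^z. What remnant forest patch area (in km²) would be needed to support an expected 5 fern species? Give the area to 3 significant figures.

z = ln(6/4) / ln(53.04/10.59) = 0.4055 / 1.6111 = 0.2517
c = 4 / 10.59^0.2517 = 4 / 1.811 = 2.209
A = (5/2.209)^(1/0.2517) ⇒ ln A = ln(2.264)/0.2517 = 3.2466
A = e^3.2466 ≈ 25.7 km²

25.7 km²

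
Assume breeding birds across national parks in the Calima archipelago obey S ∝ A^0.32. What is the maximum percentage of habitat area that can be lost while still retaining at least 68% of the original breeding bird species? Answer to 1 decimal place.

Need (A_new/A_old)^0.32 = 0.68, so A_new/A_old = 0.68^(1/0.32) = 0.68^3.125
ln(A_new/A_old) = ln 0.68 / 0.32 = -0.3857 / 0.32 = -1.2052
A_new/A_old = e^-1.2052 ≈ 0.2996
Fraction that can be lost = 1 − 0.2996 = 0.7004

70.0%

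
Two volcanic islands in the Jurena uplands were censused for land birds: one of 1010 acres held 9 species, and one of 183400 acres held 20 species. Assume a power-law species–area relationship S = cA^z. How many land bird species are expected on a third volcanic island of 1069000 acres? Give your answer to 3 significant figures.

26.2

z = ln(20/9) / ln(183400/1010) = 0.7985 / 5.2017 = 0.1535
c = 9 / 1010^0.1535 = 9 / 2.892 = 3.112
S₃ = 3.112 × 1069000^0.1535 = 3.112 × 8.424 ≈ 26.22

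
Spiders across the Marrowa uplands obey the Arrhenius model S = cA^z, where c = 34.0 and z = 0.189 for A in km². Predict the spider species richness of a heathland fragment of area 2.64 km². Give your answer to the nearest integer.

S = 34 × 2.64^0.189
ln S = ln 34 + 0.189 × ln 2.64 = 3.5264 + 0.189 × 0.9708 = 3.7098
S = e^3.7098 ≈ 40.85

41 species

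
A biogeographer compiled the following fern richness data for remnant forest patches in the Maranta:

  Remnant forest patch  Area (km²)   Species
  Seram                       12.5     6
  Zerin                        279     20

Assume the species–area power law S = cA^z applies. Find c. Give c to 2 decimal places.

z = ln(S₂/S₁) / ln(A₂/A₁) = ln(20/6) / ln(279/12.5) = 1.2040 / 3.1055 = 0.3877
c = S₁ / A₁^z = 6 / 12.5^0.3877 = 6 / 2.662 = 2.254

2.25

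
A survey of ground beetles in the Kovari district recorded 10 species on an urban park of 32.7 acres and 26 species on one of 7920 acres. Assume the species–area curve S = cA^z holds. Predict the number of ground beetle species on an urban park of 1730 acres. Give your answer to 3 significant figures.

20.0

z = ln(26/10) / ln(7920/32.7) = 0.9555 / 5.4898 = 0.1741
c = 10 / 32.7^0.1741 = 10 / 1.835 = 5.45
S₃ = 5.45 × 1730^0.1741 = 5.45 × 3.661 ≈ 19.95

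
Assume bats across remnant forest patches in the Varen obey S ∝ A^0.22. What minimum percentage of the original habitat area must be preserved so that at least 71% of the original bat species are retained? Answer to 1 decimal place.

Need (A_new/A_old)^0.22 = 0.71, so A_new/A_old = 0.71^(1/0.22) = 0.71^4.545
ln(A_new/A_old) = ln 0.71 / 0.22 = -0.3425 / 0.22 = -1.5568
A_new/A_old = e^-1.5568 ≈ 0.2108

21.1%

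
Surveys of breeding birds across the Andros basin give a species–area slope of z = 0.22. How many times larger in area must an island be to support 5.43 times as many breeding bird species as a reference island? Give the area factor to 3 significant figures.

2190

(A₂/A₁)^0.22 = 5.43, so A₂/A₁ = 5.43^(1/0.22) = 5.43^4.545
ln(A₂/A₁) = ln 5.43 / 0.22 = 1.6919 / 0.22 = 7.6906
A₂/A₁ = e^7.6906 ≈ 2188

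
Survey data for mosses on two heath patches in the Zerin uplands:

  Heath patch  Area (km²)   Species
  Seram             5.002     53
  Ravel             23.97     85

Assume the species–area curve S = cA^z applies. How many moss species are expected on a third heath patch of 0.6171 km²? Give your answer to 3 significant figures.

z = ln(85/53) / ln(23.97/5.002) = 0.4724 / 1.5670 = 0.3014
c = 53 / 5.002^0.3014 = 53 / 1.625 = 32.62
S₃ = 32.62 × 0.6171^0.3014 = 32.62 × 0.8646 ≈ 28.2

28.2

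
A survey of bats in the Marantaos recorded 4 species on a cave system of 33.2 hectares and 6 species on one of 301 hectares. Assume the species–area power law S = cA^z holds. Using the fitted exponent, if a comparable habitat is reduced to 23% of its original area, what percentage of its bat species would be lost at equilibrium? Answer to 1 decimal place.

z = ln(6/4) / ln(301/33.2) = 0.4055 / 2.2046 = 0.1839
S_new/S_old = (A_new/A_old)^z = 0.23^0.1839 = exp(0.1839 × -1.4697) = 0.7631
Fraction lost = 1 − 0.7631 = 0.2369

23.7%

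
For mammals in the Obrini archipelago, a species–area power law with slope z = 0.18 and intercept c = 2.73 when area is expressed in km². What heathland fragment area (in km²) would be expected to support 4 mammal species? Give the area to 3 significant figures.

8.35 km²

4 = 2.73 × A^0.18  ⇒  A^0.18 = 4/2.73 = 1.465
ln A = ln(1.465) / 0.18 = 0.3820 / 0.18 = 2.1222
A = e^2.1222 ≈ 8.349 km²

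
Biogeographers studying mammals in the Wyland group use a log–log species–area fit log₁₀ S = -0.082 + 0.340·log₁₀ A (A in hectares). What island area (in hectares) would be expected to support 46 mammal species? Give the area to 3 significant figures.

135000 hectares

46 = 0.8279 × A^0.34  ⇒  A^0.34 = 46/0.8279 = 55.56
ln A = ln(55.56) / 0.34 = 4.0175 / 0.34 = 11.8160
A = e^11.8160 ≈ 135407 hectares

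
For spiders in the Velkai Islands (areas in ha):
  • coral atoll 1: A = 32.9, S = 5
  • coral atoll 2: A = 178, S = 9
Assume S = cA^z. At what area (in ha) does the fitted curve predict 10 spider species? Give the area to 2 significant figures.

z = ln(9/5) / ln(178/32.9) = 0.5878 / 1.6883 = 0.3482
c = 5 / 32.9^0.3482 = 5 / 3.375 = 1.482
A = (10/1.482)^(1/0.3482) ⇒ ln A = ln(6.749)/0.3482 = 5.4844
A = e^5.4844 ≈ 240.9 ha

240 ha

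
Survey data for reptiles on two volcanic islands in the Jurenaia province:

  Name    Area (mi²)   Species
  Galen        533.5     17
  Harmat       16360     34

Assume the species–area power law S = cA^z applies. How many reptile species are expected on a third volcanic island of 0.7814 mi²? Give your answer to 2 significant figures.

z = ln(34/17) / ln(16360/533.5) = 0.6931 / 3.4231 = 0.2025
c = 17 / 533.5^0.2025 = 17 / 3.566 = 4.767
S₃ = 4.767 × 0.7814^0.2025 = 4.767 × 0.9513 ≈ 4.535

4.5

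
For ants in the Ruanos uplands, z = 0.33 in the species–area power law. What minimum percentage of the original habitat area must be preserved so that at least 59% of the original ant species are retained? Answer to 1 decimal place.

20.2%

Need (A_new/A_old)^0.33 = 0.59, so A_new/A_old = 0.59^(1/0.33) = 0.59^3.03
ln(A_new/A_old) = ln 0.59 / 0.33 = -0.5276 / 0.33 = -1.5989
A_new/A_old = e^-1.5989 ≈ 0.2021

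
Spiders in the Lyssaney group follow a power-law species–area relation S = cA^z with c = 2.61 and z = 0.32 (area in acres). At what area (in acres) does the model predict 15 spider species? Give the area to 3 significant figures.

15 = 2.61 × A^0.32  ⇒  A^0.32 = 15/2.61 = 5.747
ln A = ln(5.747) / 0.32 = 1.7487 / 0.32 = 5.4647
A = e^5.4647 ≈ 236.2 acres

236 acres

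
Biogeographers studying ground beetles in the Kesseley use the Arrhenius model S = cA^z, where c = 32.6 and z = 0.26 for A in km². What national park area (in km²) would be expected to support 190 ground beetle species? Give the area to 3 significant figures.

190 = 32.6 × A^0.26  ⇒  A^0.26 = 190/32.6 = 5.828
ln A = ln(5.828) / 0.26 = 1.7627 / 0.26 = 6.7797
A = e^6.7797 ≈ 879.8 km²

880 km²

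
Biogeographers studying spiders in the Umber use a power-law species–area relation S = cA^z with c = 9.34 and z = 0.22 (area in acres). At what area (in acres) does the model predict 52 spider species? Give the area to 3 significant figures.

52 = 9.34 × A^0.22  ⇒  A^0.22 = 52/9.34 = 5.567
ln A = ln(5.567) / 0.22 = 1.7169 / 0.22 = 7.8043
A = e^7.8043 ≈ 2451 acres

2450 acres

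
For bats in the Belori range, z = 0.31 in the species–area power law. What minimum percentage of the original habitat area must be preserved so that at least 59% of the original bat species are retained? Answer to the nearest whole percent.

Need (A_new/A_old)^0.31 = 0.59, so A_new/A_old = 0.59^(1/0.31) = 0.59^3.226
ln(A_new/A_old) = ln 0.59 / 0.31 = -0.5276 / 0.31 = -1.7020
A_new/A_old = e^-1.7020 ≈ 0.1823

18%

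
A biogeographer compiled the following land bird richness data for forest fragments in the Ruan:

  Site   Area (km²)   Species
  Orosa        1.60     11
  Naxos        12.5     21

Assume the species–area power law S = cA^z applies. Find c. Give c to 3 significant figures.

z = ln(S₂/S₁) / ln(A₂/A₁) = ln(21/11) / ln(12.5/1.6) = 0.6466 / 2.0557 = 0.3145
c = S₁ / A₁^z = 11 / 1.6^0.3145 = 11 / 1.159 = 9.488

9.49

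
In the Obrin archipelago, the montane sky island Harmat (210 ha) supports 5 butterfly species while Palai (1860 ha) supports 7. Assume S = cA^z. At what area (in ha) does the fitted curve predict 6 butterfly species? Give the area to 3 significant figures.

z = ln(7/5) / ln(1860/210) = 0.3365 / 2.1812 = 0.1543
c = 5 / 210^0.1543 = 5 / 2.282 = 2.192
A = (6/2.192)^(1/0.1543) ⇒ ln A = ln(2.738)/0.1543 = 6.5290
A = e^6.5290 ≈ 684.7 ha

685 ha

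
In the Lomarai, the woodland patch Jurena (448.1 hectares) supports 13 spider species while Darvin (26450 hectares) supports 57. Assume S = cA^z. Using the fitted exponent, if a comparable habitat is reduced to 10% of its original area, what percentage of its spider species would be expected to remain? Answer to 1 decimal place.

43.4%

z = ln(57/13) / ln(26450/448.1) = 1.4781 / 4.0780 = 0.3625
S_new/S_old = (A_new/A_old)^z = 0.1^0.3625 = exp(0.3625 × -2.3026) = 0.4341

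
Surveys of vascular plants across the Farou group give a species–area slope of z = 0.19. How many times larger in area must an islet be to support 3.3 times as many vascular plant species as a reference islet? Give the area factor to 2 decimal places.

535.82

(A₂/A₁)^0.19 = 3.3, so A₂/A₁ = 3.3^(1/0.19) = 3.3^5.263
ln(A₂/A₁) = ln 3.3 / 0.19 = 1.1939 / 0.19 = 6.2838
A₂/A₁ = e^6.2838 ≈ 535.8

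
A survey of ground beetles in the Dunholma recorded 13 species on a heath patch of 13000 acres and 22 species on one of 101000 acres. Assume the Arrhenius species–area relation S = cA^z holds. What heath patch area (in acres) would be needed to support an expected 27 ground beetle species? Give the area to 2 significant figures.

z = ln(22/13) / ln(101000/13000) = 0.5261 / 2.0502 = 0.2566
c = 13 / 13000^0.2566 = 13 / 11.37 = 1.144
A = (27/1.144)^(1/0.2566) ⇒ ln A = ln(23.61)/0.2566 = 12.3210
A = e^12.3210 ≈ 224348 acres

220000 acres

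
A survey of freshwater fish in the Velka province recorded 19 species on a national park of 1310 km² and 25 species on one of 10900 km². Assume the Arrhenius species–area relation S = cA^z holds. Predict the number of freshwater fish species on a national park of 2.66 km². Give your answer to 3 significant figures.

z = ln(25/19) / ln(10900/1310) = 0.2744 / 2.1187 = 0.1295
c = 19 / 1310^0.1295 = 19 / 2.534 = 7.499
S₃ = 7.499 × 2.66^0.1295 = 7.499 × 1.135 ≈ 8.512

8.51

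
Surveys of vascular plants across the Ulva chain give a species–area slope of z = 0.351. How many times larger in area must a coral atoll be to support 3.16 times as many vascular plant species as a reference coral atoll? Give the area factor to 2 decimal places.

(A₂/A₁)^0.351 = 3.16, so A₂/A₁ = 3.16^(1/0.351) = 3.16^2.849
ln(A₂/A₁) = ln 3.16 / 0.351 = 1.1506 / 0.351 = 3.2780
A₂/A₁ = e^3.2780 ≈ 26.52

26.52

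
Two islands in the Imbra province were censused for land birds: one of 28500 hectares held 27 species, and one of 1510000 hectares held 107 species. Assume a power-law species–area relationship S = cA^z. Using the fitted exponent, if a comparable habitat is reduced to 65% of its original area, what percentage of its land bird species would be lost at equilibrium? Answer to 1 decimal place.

z = ln(107/27) / ln(1510000/28500) = 1.3770 / 3.9700 = 0.3469
S_new/S_old = (A_new/A_old)^z = 0.65^0.3469 = exp(0.3469 × -0.4308) = 0.8612
Fraction lost = 1 − 0.8612 = 0.1388

13.9%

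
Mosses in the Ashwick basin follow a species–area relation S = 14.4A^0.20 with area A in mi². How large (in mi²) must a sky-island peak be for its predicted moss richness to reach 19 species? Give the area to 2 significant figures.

19 = 14.4 × A^0.2  ⇒  A^0.2 = 19/14.4 = 1.319
ln A = ln(1.319) / 0.2 = 0.2772 / 0.2 = 1.3861
A = e^1.3861 ≈ 3.999 mi²

4.0 mi²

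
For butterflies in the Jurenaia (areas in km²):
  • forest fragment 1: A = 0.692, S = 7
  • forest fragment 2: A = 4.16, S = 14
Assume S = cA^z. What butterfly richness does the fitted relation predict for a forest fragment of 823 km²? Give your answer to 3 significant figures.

z = ln(14/7) / ln(4.16/0.692) = 0.6931 / 1.7937 = 0.3864
c = 7 / 0.692^0.3864 = 7 / 0.8674 = 8.07
S₃ = 8.07 × 823^0.3864 = 8.07 × 13.39 ≈ 108

108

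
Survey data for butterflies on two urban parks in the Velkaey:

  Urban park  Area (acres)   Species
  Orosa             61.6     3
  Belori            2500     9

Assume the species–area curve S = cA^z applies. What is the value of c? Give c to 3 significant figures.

0.884

z = ln(S₂/S₁) / ln(A₂/A₁) = ln(9/3) / ln(2500/61.6) = 1.0986 / 3.7034 = 0.2967
c = S₁ / A₁^z = 3 / 61.6^0.2967 = 3 / 3.395 = 0.8836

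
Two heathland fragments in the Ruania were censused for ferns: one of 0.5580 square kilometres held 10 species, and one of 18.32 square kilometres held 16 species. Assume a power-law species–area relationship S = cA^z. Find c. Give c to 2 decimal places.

10.82

z = ln(S₂/S₁) / ln(A₂/A₁) = ln(16/10) / ln(18.32/0.558) = 0.4700 / 3.4914 = 0.1346
c = S₁ / A₁^z = 10 / 0.558^0.1346 = 10 / 0.9245 = 10.82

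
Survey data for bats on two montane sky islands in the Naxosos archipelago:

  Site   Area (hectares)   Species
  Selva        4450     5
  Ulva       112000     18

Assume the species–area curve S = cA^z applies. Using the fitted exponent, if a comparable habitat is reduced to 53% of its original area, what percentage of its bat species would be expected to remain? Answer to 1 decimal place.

77.7%

z = ln(18/5) / ln(112000/4450) = 1.2809 / 3.2256 = 0.3971
S_new/S_old = (A_new/A_old)^z = 0.53^0.3971 = exp(0.3971 × -0.6349) = 0.7772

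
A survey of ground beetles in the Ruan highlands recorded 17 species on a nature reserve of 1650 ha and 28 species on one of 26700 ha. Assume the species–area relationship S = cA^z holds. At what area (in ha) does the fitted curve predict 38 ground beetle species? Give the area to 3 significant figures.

147000 ha

z = ln(28/17) / ln(26700/1650) = 0.4990 / 2.7839 = 0.1792
c = 17 / 1650^0.1792 = 17 / 3.773 = 4.505
A = (38/4.505)^(1/0.1792) ⇒ ln A = ln(8.434)/0.1792 = 11.8962
A = e^11.8962 ≈ 146701 ha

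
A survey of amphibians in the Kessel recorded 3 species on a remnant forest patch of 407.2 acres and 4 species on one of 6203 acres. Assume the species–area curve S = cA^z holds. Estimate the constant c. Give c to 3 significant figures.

z = ln(S₂/S₁) / ln(A₂/A₁) = ln(4/3) / ln(6203/407.2) = 0.2877 / 2.7235 = 0.1056
c = S₁ / A₁^z = 3 / 407.2^0.1056 = 3 / 1.887 = 1.59

1.59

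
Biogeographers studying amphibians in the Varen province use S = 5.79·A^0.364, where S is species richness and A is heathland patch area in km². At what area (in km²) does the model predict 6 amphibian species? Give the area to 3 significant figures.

6 = 5.79 × A^0.364  ⇒  A^0.364 = 6/5.79 = 1.036
ln A = ln(1.036) / 0.364 = 0.0356 / 0.364 = 0.0979
A = e^0.0979 ≈ 1.103 km²

1.10 km²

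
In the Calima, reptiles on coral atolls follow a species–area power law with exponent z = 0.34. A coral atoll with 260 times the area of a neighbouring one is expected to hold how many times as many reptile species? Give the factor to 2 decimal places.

6.62

S₂/S₁ = (A₂/A₁)^z = 260^0.34
ln(S₂/S₁) = 0.34 × ln 260 = 0.34 × 5.5607 = 1.8906
S₂/S₁ = e^1.8906 ≈ 6.624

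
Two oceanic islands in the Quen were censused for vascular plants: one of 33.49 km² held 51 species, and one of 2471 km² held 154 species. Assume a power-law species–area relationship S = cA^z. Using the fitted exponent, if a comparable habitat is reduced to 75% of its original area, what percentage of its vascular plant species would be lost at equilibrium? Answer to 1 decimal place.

z = ln(154/51) / ln(2471/33.49) = 1.1051 / 4.3011 = 0.2569
S_new/S_old = (A_new/A_old)^z = 0.75^0.2569 = exp(0.2569 × -0.2877) = 0.9287
Fraction lost = 1 − 0.9287 = 0.07125

7.1%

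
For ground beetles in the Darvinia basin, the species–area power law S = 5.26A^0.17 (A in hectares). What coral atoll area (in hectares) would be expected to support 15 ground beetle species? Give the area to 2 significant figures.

480 hectares

15 = 5.26 × A^0.17  ⇒  A^0.17 = 15/5.26 = 2.852
ln A = ln(2.852) / 0.17 = 1.0479 / 0.17 = 6.1642
A = e^6.1642 ≈ 475.4 hectares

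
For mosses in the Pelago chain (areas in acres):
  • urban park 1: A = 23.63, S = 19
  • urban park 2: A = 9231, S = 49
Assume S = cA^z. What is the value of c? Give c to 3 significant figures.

z = ln(S₂/S₁) / ln(A₂/A₁) = ln(49/19) / ln(9231/23.63) = 0.9474 / 5.9678 = 0.1587
c = S₁ / A₁^z = 19 / 23.63^0.1587 = 19 / 1.652 = 11.5

11.5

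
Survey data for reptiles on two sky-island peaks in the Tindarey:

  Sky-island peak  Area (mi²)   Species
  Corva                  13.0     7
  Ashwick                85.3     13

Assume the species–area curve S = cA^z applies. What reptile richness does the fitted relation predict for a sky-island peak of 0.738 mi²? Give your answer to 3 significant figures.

z = ln(13/7) / ln(85.3/13) = 0.6190 / 1.8812 = 0.3291
c = 7 / 13^0.3291 = 7 / 2.326 = 3.01
S₃ = 3.01 × 0.738^0.3291 = 3.01 × 0.9049 ≈ 2.723

2.72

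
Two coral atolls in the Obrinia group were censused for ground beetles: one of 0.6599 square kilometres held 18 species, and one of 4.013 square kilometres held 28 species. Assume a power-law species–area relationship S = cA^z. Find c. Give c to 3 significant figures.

19.9

z = ln(S₂/S₁) / ln(A₂/A₁) = ln(28/18) / ln(4.013/0.6599) = 0.4418 / 1.8052 = 0.2448
c = S₁ / A₁^z = 18 / 0.6599^0.2448 = 18 / 0.9033 = 19.93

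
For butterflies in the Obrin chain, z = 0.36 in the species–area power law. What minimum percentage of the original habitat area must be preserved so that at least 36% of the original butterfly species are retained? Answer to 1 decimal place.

Need (A_new/A_old)^0.36 = 0.36, so A_new/A_old = 0.36^(1/0.36) = 0.36^2.778
ln(A_new/A_old) = ln 0.36 / 0.36 = -1.0217 / 0.36 = -2.8379
A_new/A_old = e^-2.8379 ≈ 0.05855

5.9%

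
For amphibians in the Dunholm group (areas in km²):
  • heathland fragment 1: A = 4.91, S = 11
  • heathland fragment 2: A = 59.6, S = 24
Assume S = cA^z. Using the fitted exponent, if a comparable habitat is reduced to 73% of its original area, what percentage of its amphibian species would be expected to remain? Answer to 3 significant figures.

z = ln(24/11) / ln(59.6/4.91) = 0.7802 / 2.4964 = 0.3125
S_new/S_old = (A_new/A_old)^z = 0.73^0.3125 = exp(0.3125 × -0.3147) = 0.9063

90.6%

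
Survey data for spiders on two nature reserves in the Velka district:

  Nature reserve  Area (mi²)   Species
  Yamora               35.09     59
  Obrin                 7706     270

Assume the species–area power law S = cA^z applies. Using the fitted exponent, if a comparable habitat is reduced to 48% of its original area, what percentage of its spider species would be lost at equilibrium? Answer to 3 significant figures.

18.7%

z = ln(270/59) / ln(7706/35.09) = 1.5209 / 5.3918 = 0.2821
S_new/S_old = (A_new/A_old)^z = 0.48^0.2821 = exp(0.2821 × -0.7340) = 0.813
Fraction lost = 1 − 0.813 = 0.187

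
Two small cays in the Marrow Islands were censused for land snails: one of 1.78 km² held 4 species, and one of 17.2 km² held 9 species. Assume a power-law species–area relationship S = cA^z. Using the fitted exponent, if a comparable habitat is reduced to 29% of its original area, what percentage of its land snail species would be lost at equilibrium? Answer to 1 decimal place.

35.8%

z = ln(9/4) / ln(17.2/1.78) = 0.8109 / 2.2683 = 0.3575
S_new/S_old = (A_new/A_old)^z = 0.29^0.3575 = exp(0.3575 × -1.2379) = 0.6424
Fraction lost = 1 − 0.6424 = 0.3576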